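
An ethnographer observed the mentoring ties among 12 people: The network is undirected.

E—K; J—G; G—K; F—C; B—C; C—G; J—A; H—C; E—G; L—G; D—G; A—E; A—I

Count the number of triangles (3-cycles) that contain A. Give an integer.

0

A's neighbors are E, I, and J, but none of them are tied to each other, so no triangle contains A.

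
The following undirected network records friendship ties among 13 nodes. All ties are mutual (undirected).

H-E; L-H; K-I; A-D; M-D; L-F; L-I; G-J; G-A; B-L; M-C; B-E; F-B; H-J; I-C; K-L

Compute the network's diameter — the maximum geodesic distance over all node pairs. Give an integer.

Eccentricity of each node (its greatest distance to any other): A:5, B:5, C:4, D:5, E:5, F:5, G:4, H:4, I:4, J:4, K:5, L:4, M:5.
The maximum eccentricity is 5, realized for instance by the pair B–D via B – L – I – C – M – D. So the diameter is 5.

5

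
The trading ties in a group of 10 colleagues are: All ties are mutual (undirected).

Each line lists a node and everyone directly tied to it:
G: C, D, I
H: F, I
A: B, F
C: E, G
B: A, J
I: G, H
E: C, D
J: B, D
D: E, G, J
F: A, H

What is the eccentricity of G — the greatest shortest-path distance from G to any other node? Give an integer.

Distances from G: A:4, B:3, C:1, D:1, E:2, F:3, H:2, I:1, J:2.
The largest is 4 (to A), so the eccentricity of G is 4.

4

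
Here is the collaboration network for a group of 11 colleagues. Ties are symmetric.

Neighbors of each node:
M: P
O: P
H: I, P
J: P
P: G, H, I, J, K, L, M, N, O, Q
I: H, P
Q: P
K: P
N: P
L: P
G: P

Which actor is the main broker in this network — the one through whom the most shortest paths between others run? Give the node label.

P

Unnormalized betweenness of each node: G:0, H:0, I:0, J:0, K:0, L:0, M:0, N:0, O:0, P:44, Q:0.
P has the largest value, 44, making it the main broker — the node through which the most shortest paths run.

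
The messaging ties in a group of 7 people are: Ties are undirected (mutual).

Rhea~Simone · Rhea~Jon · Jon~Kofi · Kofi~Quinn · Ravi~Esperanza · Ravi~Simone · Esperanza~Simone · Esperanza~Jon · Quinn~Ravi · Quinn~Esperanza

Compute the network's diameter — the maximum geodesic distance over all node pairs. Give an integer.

3

Eccentricity of each node (its greatest distance to any other): Esperanza:2, Jon:2, Kofi:3, Quinn:3, Ravi:2, Rhea:3, Simone:3.
The maximum eccentricity is 3, realized for instance by the pair Kofi–Simone via Kofi – Jon – Rhea – Simone. So the diameter is 3.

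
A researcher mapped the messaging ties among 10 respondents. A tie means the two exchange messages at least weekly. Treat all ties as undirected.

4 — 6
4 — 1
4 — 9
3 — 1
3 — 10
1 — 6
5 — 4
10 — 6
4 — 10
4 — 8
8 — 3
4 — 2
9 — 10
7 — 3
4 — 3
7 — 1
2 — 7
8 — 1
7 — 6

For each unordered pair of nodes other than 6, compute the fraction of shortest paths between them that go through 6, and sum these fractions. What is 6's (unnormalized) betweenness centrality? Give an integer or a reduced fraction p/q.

Pairs whose geodesics pass through 6 — 4–7: 1/4; 7–5: 1/4; 7–9: 2/6; 7–10: 1/2; 1–10: 1/3.
All other pairs contribute 0.
Summing the contributions gives betweenness(6) = 5/3.

5/3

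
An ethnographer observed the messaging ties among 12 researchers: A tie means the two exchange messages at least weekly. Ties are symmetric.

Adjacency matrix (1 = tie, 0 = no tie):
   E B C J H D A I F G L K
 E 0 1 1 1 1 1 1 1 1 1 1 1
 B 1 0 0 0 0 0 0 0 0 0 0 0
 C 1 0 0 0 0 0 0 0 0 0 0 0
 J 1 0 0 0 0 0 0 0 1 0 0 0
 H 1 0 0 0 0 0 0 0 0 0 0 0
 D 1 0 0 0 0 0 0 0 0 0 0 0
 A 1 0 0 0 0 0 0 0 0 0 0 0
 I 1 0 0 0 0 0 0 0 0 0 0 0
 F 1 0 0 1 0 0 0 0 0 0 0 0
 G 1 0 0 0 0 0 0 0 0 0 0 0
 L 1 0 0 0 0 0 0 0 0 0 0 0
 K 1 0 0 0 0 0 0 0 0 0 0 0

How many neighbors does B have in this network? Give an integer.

1

B is directly tied to E. That is 1 neighbor, so the degree of B is 1.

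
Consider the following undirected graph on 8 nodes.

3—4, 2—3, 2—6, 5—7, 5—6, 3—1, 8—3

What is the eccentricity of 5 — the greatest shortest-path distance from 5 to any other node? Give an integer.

4

Distances from 5: 1:4, 2:2, 3:3, 4:4, 6:1, 7:1, 8:4.
The largest is 4 (to 4, 1, and 8), so the eccentricity of 5 is 4.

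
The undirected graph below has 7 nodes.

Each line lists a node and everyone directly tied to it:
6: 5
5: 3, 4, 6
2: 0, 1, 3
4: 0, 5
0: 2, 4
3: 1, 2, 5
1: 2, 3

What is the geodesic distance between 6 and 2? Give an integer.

3

One shortest route is 6 – 5 – 3 – 2, which uses 3 edges, and at distance 2 from 6 we only reach {3, 4}, which does not include 2. So d(6,2) = 3.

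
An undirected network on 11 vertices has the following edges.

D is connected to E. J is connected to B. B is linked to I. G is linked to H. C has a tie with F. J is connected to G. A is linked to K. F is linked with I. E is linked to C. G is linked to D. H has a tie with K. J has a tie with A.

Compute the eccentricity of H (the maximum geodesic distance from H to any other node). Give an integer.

Distances from H: A:2, B:3, C:4, D:2, E:3, F:5, G:1, I:4, J:2, K:1.
The largest is 5 (to F), so the eccentricity of H is 5.

5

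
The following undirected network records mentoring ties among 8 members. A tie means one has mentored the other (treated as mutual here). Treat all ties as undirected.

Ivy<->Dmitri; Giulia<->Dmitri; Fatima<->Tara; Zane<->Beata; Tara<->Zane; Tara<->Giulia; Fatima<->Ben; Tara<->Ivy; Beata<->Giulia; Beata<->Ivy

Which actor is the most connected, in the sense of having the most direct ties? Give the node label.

Degrees — Beata:3, Ben:1, Dmitri:2, Fatima:2, Giulia:3, Ivy:3, Tara:4, Zane:2.
The maximum is 4, attained only by Tara.

Tara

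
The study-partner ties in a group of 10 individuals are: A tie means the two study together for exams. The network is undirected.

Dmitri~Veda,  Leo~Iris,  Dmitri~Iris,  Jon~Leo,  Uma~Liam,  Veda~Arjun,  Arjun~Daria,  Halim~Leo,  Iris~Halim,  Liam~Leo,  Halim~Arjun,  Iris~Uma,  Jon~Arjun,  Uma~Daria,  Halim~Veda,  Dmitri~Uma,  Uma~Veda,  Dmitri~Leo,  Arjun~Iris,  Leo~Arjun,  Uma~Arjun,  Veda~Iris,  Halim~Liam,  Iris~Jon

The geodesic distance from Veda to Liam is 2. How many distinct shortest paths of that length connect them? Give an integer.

The shortest distance is 2. The length-2 paths are: Veda–Halim–Liam; Veda–Uma–Liam.
That gives 2 distinct shortest paths.

2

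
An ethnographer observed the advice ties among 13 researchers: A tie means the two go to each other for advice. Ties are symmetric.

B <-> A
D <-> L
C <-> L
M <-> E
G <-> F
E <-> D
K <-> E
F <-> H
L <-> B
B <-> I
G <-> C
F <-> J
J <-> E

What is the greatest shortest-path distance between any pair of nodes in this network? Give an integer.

6

Eccentricity of each node (its greatest distance to any other): A:6, B:5, C:4, D:4, E:4, F:5, G:4, H:6, I:6, J:5, K:5, L:4, M:5.
The maximum eccentricity is 6, realized for instance by the pair A–H via A – B – L – C – G – F – H. So the diameter is 6.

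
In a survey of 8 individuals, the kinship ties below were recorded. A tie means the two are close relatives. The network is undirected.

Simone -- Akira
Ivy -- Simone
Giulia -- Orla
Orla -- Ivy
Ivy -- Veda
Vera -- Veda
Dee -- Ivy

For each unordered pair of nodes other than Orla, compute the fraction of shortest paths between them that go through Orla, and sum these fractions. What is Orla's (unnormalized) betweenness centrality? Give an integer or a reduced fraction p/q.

Pairs whose geodesics pass through Orla — Simone–Giulia: 1; Vera–Giulia: 1; Dee–Giulia: 1; Ivy–Giulia: 1; Veda–Giulia: 1; Akira–Giulia: 1.
All other pairs contribute 0.
Summing the contributions gives betweenness(Orla) = 6.

6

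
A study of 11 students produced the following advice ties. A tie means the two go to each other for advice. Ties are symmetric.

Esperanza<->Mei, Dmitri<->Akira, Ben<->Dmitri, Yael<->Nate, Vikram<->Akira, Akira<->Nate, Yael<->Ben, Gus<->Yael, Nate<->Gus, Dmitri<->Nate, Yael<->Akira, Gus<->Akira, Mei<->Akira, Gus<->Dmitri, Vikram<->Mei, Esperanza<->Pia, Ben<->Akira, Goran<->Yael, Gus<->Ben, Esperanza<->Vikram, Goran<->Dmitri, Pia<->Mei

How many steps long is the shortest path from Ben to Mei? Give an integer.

One shortest route is Ben – Akira – Mei, which uses 2 edges, and Ben and Mei are not directly tied, so nothing shorter exists. So d(Ben,Mei) = 2.

2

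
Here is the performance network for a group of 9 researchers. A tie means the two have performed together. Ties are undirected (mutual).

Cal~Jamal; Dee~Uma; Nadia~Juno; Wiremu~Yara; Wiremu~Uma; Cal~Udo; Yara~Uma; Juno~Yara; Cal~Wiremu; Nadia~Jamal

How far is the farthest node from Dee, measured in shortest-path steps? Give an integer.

4

Distances from Dee: Cal:3, Jamal:4, Juno:3, Nadia:4, Udo:4, Uma:1, Wiremu:2, Yara:2.
The largest is 4 (to Udo, Jamal, and Nadia), so the eccentricity of Dee is 4.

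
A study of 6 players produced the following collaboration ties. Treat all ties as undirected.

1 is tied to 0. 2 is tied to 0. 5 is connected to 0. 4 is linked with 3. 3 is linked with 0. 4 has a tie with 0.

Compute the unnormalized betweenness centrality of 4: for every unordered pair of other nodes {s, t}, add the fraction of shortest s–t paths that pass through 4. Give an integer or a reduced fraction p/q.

No shortest path between any pair of other nodes passes through 4.
Summing the contributions gives betweenness(4) = 0.

0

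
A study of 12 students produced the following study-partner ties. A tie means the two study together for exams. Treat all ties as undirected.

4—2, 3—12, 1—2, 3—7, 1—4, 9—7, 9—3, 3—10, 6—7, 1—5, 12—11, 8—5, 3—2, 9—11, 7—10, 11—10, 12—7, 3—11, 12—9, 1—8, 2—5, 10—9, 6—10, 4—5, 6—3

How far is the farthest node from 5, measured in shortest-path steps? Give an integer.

3

Distances from 5: 1:1, 2:1, 3:2, 4:1, 6:3, 7:3, 8:1, 9:3, 10:3, 11:3, 12:3.
The largest is 3 (to 6, 9, 10, 11, 7, and 12), so the eccentricity of 5 is 3.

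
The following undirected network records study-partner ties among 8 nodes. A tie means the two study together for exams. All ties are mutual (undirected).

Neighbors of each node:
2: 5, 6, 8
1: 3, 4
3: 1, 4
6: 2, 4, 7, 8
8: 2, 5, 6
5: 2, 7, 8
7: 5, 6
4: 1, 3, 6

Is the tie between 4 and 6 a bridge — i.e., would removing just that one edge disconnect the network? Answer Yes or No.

Yes

Without the 4–6 edge there is no alternate route between 4 and 6, so the network disconnects. It is a bridge.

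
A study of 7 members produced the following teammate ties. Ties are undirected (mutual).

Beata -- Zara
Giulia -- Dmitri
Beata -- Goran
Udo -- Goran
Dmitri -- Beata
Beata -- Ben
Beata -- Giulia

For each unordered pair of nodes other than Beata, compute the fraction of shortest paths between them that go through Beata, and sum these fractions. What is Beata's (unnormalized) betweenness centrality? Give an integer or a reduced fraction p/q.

Pairs whose geodesics pass through Beata — Ben–Giulia: 1; Ben–Udo: 1; Ben–Zara: 1; Ben–Dmitri: 1; Ben–Goran: 1; Giulia–Udo: 1; Giulia–Zara: 1; Giulia–Goran: 1; Udo–Zara: 1; Udo–Dmitri: 1; Zara–Dmitri: 1; Zara–Goran: 1; Dmitri–Goran: 1.
All other pairs contribute 0.
Summing the contributions gives betweenness(Beata) = 13.

13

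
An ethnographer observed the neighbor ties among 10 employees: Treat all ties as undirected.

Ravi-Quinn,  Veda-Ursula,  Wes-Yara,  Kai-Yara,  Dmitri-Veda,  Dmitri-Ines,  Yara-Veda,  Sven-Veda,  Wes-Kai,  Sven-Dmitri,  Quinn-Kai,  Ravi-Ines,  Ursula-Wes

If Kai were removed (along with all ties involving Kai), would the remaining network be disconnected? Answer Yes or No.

No

Even without Kai, every remaining node can still reach every other (the residual graph is connected), so Kai is not a cut vertex.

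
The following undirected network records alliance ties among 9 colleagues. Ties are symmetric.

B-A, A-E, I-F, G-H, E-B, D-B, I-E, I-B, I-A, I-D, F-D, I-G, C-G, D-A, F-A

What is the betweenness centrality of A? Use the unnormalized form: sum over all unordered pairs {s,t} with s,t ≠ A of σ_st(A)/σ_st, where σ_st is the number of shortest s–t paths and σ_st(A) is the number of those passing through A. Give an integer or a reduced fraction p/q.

7/6

Pairs whose geodesics pass through A — B–F: 1/3; E–D: 1/3; E–F: 1/2.
All other pairs contribute 0.
Summing the contributions gives betweenness(A) = 7/6.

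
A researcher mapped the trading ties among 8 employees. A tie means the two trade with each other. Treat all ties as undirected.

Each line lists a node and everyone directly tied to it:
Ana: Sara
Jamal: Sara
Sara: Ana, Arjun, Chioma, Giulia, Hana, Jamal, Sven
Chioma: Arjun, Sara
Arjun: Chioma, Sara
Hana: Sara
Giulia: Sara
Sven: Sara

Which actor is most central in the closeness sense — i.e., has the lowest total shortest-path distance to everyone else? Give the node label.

Farness (sum of distances to all others) for each node — Ana:13, Arjun:12, Chioma:12, Giulia:13, Hana:13, Jamal:13, Sara:7, Sven:13.
The smallest farness is 7, for Sara, so Sara has the highest closeness.

Sara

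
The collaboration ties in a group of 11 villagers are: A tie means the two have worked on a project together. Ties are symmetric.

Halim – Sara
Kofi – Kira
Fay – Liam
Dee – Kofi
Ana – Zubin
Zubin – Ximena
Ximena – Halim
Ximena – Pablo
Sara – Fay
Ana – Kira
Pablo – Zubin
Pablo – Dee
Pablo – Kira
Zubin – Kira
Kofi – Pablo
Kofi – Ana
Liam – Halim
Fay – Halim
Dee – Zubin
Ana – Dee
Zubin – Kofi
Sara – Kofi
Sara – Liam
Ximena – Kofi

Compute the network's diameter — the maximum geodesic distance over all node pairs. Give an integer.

Eccentricity of each node (its greatest distance to any other): Ana:3, Dee:3, Fay:3, Halim:3, Kira:3, Kofi:2, Liam:3, Pablo:3, Sara:2, Ximena:2, Zubin:3.
The maximum eccentricity is 3, realized for instance by the pair Dee–Halim via Dee – Kofi – Sara – Halim. So the diameter is 3.

3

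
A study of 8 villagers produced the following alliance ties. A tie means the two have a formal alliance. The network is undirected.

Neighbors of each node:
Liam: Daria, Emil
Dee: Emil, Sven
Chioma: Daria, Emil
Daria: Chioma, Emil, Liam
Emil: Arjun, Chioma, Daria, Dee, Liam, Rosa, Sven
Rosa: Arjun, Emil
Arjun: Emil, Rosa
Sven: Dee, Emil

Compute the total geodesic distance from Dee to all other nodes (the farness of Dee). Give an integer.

Distances from Dee: Arjun:2, Chioma:2, Daria:2, Emil:1, Liam:2, Rosa:2, Sven:1.
Sum = 2 + 2 + 2 + 1 + 2 + 2 + 1 = 12.

12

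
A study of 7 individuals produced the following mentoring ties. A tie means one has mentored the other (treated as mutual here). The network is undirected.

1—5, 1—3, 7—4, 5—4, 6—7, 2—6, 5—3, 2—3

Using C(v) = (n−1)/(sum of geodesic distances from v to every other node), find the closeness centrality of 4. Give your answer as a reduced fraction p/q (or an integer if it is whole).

Distances from 4: 1:2, 2:3, 3:2, 5:1, 6:2, 7:1. Sum = 11.
n = 7, so closeness = 6/11.

6/11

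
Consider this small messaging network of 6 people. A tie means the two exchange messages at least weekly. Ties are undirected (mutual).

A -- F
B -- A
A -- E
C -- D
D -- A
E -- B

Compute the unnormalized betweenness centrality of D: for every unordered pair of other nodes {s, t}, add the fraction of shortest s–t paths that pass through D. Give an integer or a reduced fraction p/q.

Pairs whose geodesics pass through D — E–C: 1; F–C: 1; B–C: 1; A–C: 1.
All other pairs contribute 0.
Summing the contributions gives betweenness(D) = 4.

4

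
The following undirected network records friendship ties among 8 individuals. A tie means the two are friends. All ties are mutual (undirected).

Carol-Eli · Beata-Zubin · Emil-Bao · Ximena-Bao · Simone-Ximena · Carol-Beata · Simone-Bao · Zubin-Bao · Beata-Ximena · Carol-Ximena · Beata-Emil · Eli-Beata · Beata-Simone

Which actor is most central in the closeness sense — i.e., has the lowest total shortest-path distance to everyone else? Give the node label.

Farness (sum of distances to all others) for each node — Bao:11, Beata:8, Carol:11, Eli:13, Emil:12, Simone:11, Ximena:10, Zubin:12.
The smallest farness is 8, for Beata, so Beata has the highest closeness.

Beata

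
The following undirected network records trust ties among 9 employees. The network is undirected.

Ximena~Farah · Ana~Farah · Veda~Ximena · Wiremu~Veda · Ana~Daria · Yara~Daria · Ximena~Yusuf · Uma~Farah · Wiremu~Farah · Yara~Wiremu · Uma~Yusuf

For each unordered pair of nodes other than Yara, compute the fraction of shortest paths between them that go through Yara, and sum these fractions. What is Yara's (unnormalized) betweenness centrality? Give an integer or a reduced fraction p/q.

Pairs whose geodesics pass through Yara — Daria–Wiremu: 1; Daria–Veda: 1.
All other pairs contribute 0.
Summing the contributions gives betweenness(Yara) = 2.

2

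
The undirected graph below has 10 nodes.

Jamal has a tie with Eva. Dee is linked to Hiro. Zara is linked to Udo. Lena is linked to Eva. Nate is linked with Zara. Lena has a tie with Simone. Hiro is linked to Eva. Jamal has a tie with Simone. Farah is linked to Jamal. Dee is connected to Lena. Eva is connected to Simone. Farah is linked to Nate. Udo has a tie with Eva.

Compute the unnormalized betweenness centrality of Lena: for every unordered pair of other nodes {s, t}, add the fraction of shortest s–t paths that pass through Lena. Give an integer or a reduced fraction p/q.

Pairs whose geodesics pass through Lena — Udo–Dee: 1/2; Eva–Dee: 1/2; Dee–Simone: 1; Dee–Jamal: 2/3; Dee–Farah: 2/3; Dee–Nate: 3/5; Dee–Zara: 1/2.
All other pairs contribute 0.
Summing the contributions gives betweenness(Lena) = 133/30.

133/30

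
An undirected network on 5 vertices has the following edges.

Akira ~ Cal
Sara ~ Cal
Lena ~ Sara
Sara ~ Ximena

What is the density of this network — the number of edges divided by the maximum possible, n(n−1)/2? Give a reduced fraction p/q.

There are 4 edges and 5 nodes, so the maximum possible is C(5,2) = 10.
Density = 4/10 = 2/5.

2/5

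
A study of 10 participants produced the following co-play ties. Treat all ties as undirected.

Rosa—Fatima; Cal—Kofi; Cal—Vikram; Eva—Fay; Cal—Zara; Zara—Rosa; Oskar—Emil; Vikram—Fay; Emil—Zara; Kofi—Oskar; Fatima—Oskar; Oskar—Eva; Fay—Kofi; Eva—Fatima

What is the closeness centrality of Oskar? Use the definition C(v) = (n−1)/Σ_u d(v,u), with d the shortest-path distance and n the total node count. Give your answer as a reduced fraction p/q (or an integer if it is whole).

Distances from Oskar: Cal:2, Emil:1, Eva:1, Fatima:1, Fay:2, Kofi:1, Rosa:2, Vikram:3, Zara:2. Sum = 15.
n = 10, so closeness = 9/15 = 3/5.

3/5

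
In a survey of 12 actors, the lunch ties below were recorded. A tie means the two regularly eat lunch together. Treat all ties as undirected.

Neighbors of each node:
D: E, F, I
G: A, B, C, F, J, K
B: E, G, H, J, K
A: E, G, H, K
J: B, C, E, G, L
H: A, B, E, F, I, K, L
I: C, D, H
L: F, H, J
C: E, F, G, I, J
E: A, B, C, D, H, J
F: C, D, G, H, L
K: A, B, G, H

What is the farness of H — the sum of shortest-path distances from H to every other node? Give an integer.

15

Distances from H: A:1, B:1, C:2, D:2, E:1, F:1, G:2, I:1, J:2, K:1, L:1.
Sum = 1 + 1 + 2 + 2 + 1 + 1 + 2 + 1 + 2 + 1 + 1 = 15.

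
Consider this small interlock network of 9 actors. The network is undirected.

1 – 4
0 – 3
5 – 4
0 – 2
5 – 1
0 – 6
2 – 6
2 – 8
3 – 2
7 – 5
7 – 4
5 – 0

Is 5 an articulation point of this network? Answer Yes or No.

Yes

Removing 5 leaves {0, 2, 3, 6, and 8} with no path to {1, 4, and 7}, so the network splits into 2 components. 5 is a cut vertex.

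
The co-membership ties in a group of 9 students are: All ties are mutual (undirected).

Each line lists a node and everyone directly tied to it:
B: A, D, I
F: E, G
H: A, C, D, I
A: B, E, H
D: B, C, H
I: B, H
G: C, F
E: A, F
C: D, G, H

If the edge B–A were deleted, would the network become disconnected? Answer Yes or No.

No

Even without that edge, B still reaches A via B – I – H – A, so the network stays connected. Not a bridge.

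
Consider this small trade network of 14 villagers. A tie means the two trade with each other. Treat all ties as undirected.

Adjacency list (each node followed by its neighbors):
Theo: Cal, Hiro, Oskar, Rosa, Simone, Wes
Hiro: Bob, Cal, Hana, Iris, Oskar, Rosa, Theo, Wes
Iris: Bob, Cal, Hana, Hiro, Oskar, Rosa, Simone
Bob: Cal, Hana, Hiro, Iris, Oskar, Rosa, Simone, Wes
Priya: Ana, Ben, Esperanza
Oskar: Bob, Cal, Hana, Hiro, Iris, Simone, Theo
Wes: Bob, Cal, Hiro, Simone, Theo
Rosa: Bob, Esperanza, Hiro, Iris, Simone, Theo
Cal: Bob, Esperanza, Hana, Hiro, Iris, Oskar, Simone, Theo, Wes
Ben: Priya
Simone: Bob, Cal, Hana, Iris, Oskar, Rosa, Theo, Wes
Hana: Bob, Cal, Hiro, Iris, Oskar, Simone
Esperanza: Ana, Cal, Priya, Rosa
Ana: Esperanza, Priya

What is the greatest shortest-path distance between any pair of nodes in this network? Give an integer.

Eccentricity of each node (its greatest distance to any other): Ana:3, Ben:4, Bob:4, Cal:3, Esperanza:2, Hana:4, Hiro:4, Iris:4, Oskar:4, Priya:3, Rosa:3, Simone:4, Theo:4, Wes:4.
The maximum eccentricity is 4, realized for instance by the pair Iris–Ben via Iris – Cal – Esperanza – Priya – Ben. So the diameter is 4.

4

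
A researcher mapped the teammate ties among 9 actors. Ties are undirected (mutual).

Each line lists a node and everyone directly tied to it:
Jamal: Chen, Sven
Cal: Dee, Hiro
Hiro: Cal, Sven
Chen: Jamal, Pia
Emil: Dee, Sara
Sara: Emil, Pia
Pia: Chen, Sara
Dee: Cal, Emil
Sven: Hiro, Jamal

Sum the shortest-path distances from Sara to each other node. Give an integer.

20

Distances from Sara: Cal:3, Chen:2, Dee:2, Emil:1, Hiro:4, Jamal:3, Pia:1, Sven:4.
Sum = 3 + 2 + 2 + 1 + 4 + 3 + 1 + 4 = 20.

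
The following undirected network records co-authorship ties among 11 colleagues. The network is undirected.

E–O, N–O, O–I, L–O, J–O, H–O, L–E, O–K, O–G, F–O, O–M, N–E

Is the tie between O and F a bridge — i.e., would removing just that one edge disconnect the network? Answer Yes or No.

Yes

Without the O–F edge there is no alternate route between O and F, so the network disconnects. It is a bridge.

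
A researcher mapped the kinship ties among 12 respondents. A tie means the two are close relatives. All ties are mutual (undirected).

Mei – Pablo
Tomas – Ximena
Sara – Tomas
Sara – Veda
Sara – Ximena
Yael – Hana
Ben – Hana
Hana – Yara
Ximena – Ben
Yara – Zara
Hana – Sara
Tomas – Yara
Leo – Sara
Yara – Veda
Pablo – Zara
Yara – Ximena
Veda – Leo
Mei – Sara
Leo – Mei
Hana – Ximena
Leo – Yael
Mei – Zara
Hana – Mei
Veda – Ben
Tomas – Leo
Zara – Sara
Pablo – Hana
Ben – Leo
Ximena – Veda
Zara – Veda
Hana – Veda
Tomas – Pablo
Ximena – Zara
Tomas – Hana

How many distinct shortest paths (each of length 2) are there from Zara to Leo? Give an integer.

3

The shortest distance is 2. The length-2 paths are: Zara–Sara–Leo; Zara–Veda–Leo; Zara–Mei–Leo.
That gives 3 distinct shortest paths.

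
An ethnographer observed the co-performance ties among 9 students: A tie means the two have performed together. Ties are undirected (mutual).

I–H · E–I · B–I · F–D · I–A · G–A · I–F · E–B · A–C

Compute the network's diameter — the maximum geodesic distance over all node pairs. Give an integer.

4

Eccentricity of each node (its greatest distance to any other): A:3, B:3, C:4, D:4, E:3, F:3, G:4, H:3, I:2.
The maximum eccentricity is 4, realized for instance by the pair G–D via G – A – I – F – D. So the diameter is 4.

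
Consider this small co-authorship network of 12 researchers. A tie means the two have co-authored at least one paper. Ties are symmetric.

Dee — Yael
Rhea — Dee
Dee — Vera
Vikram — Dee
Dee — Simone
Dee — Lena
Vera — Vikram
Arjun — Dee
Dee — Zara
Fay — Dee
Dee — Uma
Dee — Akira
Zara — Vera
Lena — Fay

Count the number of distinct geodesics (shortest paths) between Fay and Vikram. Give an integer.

The shortest distance is 2, and the only length-2 path is Fay–Dee–Vikram. So there is exactly 1 shortest path.

1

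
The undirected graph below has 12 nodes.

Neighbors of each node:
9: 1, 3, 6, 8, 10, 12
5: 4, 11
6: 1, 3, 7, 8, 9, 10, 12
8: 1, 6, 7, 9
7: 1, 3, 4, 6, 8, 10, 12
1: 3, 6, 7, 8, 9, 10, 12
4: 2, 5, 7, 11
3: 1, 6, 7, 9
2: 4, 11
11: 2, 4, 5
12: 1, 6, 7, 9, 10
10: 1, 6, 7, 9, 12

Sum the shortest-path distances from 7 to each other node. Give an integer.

15

Distances from 7: 1:1, 2:2, 3:1, 4:1, 5:2, 6:1, 8:1, 9:2, 10:1, 11:2, 12:1.
Sum = 1 + 2 + 1 + 1 + 2 + 1 + 1 + 2 + 1 + 2 + 1 = 15.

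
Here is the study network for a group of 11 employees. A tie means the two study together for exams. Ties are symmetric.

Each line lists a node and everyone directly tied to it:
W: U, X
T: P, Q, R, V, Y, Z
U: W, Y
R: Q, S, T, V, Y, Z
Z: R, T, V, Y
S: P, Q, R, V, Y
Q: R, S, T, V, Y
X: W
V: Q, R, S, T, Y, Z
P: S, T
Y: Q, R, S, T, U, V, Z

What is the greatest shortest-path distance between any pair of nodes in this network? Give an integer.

Eccentricity of each node (its greatest distance to any other): P:5, Q:4, R:4, S:4, T:4, U:3, V:4, W:4, X:5, Y:3, Z:4.
The maximum eccentricity is 5, realized for instance by the pair P–X via P – T – Y – U – W – X. So the diameter is 5.

5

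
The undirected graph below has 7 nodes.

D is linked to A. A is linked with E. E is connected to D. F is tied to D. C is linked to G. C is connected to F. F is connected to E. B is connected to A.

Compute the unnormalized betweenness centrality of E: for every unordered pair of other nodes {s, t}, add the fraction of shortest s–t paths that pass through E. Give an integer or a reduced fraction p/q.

Pairs whose geodesics pass through E — C–B: 1/2; C–A: 1/2; G–B: 1/2; G–A: 1/2; B–F: 1/2; F–A: 1/2.
All other pairs contribute 0.
Summing the contributions gives betweenness(E) = 3.

3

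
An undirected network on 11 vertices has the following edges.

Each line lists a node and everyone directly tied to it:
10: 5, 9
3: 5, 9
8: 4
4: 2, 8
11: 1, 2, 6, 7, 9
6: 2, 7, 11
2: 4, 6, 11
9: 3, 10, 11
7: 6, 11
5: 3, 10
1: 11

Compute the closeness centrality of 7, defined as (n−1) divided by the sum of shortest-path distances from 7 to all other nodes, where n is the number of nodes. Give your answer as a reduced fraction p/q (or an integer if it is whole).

2/5

Distances from 7: 1:2, 2:2, 3:3, 4:3, 5:4, 6:1, 8:4, 9:2, 10:3, 11:1. Sum = 25.
n = 11, so closeness = 10/25 = 2/5.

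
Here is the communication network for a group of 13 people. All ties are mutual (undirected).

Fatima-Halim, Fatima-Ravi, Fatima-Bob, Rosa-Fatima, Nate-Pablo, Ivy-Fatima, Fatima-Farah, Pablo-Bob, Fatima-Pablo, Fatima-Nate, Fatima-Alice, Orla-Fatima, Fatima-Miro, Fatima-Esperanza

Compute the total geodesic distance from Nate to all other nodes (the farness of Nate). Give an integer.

22

Distances from Nate: Alice:2, Bob:2, Esperanza:2, Farah:2, Fatima:1, Halim:2, Ivy:2, Miro:2, Orla:2, Pablo:1, Ravi:2, Rosa:2.
Sum = 2 + 2 + 2 + 2 + 1 + 2 + 2 + 2 + 2 + 1 + 2 + 2 = 22.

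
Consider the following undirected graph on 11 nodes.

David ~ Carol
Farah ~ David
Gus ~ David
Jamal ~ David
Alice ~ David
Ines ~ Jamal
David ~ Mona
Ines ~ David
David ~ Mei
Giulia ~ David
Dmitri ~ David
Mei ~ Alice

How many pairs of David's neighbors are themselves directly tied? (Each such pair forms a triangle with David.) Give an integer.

2

David's neighbors: Alice, Carol, Dmitri, Farah, Giulia, Gus, Ines, Jamal, Mei, and Mona.
Neighbor pairs that are themselves tied: David–Alice–Mei; David–Ines–Jamal. Each forms one triangle with David, for 2 in total.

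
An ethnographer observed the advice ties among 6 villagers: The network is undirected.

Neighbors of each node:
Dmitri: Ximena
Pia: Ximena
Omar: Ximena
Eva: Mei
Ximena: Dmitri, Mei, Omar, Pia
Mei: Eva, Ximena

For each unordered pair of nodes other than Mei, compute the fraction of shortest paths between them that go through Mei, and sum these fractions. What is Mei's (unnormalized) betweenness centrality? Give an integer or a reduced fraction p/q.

4

Pairs whose geodesics pass through Mei — Pia–Eva: 1; Ximena–Eva: 1; Dmitri–Eva: 1; Eva–Omar: 1.
All other pairs contribute 0.
Summing the contributions gives betweenness(Mei) = 4.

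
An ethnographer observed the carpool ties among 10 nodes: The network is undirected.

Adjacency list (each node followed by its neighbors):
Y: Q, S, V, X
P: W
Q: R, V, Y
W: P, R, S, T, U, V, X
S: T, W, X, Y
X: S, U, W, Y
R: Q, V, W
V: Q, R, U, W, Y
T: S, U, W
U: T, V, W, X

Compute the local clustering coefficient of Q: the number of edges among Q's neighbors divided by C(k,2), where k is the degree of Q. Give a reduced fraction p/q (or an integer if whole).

2/3

Q's neighbors: R, V, and Y (k = 3).
Possible neighbor pairs: C(3,2) = 3. Edges among them: R–V, V–Y → e = 2.
Clustering(Q) = 2/3.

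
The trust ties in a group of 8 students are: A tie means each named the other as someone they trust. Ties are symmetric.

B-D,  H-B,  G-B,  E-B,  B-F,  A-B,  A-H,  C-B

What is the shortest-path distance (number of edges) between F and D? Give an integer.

2

One shortest route is F – B – D, which uses 2 edges, and F and D are not directly tied, so nothing shorter exists. So d(F,D) = 2.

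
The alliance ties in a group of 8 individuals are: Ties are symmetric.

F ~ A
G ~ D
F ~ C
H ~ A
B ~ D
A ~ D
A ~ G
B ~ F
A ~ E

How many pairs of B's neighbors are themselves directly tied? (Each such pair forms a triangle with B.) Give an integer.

B's neighbors are D and F, but none of them are tied to each other, so no triangle contains B.

0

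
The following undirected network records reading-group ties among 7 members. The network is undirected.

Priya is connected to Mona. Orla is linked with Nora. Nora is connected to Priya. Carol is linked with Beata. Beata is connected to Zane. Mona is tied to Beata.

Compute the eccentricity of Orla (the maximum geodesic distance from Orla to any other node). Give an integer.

Distances from Orla: Beata:4, Carol:5, Mona:3, Nora:1, Priya:2, Zane:5.
The largest is 5 (to Zane and Carol), so the eccentricity of Orla is 5.

5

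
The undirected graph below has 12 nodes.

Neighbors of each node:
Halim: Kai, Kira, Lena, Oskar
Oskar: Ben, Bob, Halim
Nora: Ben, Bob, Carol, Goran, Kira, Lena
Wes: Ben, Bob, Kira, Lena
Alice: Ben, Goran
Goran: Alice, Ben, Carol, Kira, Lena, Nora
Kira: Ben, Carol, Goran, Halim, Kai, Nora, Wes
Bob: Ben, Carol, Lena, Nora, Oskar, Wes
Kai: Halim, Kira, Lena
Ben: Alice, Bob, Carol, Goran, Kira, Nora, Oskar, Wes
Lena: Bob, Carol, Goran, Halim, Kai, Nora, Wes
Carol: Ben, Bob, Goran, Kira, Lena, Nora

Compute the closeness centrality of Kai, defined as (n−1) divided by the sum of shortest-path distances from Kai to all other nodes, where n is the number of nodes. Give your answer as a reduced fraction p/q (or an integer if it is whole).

11/20

Distances from Kai: Alice:3, Ben:2, Bob:2, Carol:2, Goran:2, Halim:1, Kira:1, Lena:1, Nora:2, Oskar:2, Wes:2. Sum = 20.
n = 12, so closeness = 11/20.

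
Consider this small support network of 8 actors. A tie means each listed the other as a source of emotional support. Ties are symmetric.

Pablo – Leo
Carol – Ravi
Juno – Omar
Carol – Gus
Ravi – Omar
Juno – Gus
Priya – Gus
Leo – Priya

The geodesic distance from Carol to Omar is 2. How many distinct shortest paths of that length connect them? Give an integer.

1

The shortest distance is 2, and the only length-2 path is Carol–Ravi–Omar. So there is exactly 1 shortest path.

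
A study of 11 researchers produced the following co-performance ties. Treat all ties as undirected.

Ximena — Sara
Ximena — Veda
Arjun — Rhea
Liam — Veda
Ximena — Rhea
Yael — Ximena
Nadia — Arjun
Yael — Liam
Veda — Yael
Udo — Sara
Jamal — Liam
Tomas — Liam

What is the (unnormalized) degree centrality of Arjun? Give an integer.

2

Arjun is directly tied to Nadia and Rhea. That is 2 neighbors, so the degree of Arjun is 2.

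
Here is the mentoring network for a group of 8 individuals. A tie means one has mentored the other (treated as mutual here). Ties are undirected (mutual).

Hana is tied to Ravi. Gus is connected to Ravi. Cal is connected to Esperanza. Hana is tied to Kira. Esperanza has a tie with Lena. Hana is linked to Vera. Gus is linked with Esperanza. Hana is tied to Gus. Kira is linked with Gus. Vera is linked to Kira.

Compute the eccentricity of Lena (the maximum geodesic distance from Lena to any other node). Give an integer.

4

Distances from Lena: Cal:2, Esperanza:1, Gus:2, Hana:3, Kira:3, Ravi:3, Vera:4.
The largest is 4 (to Vera), so the eccentricity of Lena is 4.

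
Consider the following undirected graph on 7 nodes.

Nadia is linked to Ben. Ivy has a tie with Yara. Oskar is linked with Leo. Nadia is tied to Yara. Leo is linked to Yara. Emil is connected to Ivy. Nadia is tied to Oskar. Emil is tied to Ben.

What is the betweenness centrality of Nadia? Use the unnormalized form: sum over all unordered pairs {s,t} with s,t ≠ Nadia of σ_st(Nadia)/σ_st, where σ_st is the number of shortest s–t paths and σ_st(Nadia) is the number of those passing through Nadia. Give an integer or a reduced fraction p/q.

5

Pairs whose geodesics pass through Nadia — Oskar–Ben: 1; Oskar–Emil: 1; Oskar–Ivy: 1/2; Oskar–Yara: 1/2; Ben–Yara: 1; Ben–Leo: 2/2.
All other pairs contribute 0.
Summing the contributions gives betweenness(Nadia) = 5.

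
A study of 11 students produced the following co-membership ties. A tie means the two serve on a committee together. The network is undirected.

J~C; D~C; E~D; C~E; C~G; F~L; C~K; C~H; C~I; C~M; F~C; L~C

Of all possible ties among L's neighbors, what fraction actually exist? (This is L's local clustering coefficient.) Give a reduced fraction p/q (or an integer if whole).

1

L's neighbors: C and F (k = 2).
Possible neighbor pairs: C(2,2) = 1. Edges among them: C–F → e = 1.
Clustering(L) = 1/1.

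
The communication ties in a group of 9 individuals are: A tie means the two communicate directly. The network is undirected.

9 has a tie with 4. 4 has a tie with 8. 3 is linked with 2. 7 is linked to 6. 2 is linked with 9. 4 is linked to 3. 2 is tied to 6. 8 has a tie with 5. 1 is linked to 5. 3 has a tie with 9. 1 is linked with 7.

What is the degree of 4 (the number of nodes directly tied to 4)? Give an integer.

3

4 is directly tied to 3, 8, and 9. That is 3 neighbors, so the degree of 4 is 3.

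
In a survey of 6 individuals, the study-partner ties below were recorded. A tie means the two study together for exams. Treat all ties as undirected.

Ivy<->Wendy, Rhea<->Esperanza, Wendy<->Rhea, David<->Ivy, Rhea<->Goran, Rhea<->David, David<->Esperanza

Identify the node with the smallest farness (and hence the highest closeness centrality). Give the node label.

Farness (sum of distances to all others) for each node — David:7, Esperanza:8, Goran:10, Ivy:9, Rhea:6, Wendy:8.
The smallest farness is 6, for Rhea, so Rhea has the highest closeness.

Rhea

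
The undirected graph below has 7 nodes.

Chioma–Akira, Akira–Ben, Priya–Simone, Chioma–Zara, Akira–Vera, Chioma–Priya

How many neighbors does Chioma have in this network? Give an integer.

3

Chioma is directly tied to Akira, Priya, and Zara. That is 3 neighbors, so the degree of Chioma is 3.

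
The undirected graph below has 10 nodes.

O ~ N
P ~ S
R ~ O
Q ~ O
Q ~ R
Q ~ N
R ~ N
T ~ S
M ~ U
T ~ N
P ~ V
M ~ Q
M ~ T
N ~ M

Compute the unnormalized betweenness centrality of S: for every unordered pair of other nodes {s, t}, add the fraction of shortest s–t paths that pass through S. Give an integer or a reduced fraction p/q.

14

Pairs whose geodesics pass through S — T–V: 1; T–P: 1; M–V: 1; M–P: 1; Q–V: 2/2; Q–P: 2/2; N–V: 1; N–P: 1; R–V: 1; R–P: 1; O–V: 1; O–P: 1; U–V: 1; U–P: 1.
All other pairs contribute 0.
Summing the contributions gives betweenness(S) = 14.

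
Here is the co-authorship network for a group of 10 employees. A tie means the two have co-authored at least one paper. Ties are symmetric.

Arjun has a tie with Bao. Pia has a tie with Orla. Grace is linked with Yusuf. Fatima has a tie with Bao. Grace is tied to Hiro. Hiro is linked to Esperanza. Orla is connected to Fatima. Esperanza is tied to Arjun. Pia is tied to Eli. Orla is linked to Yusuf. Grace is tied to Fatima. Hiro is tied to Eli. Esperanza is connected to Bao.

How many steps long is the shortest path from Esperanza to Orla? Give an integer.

3

One shortest route is Esperanza – Bao – Fatima – Orla, which uses 3 edges, and at distance 2 from Esperanza we only reach {Eli, Fatima, Grace}, which does not include Orla. So d(Esperanza,Orla) = 3.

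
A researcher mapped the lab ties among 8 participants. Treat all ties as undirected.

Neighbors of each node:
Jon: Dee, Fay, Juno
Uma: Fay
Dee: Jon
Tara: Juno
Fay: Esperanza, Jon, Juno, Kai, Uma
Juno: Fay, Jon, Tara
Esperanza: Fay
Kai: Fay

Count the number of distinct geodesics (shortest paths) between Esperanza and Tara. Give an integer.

1

The shortest distance is 3, and the only length-3 path is Esperanza–Fay–Juno–Tara. So there is exactly 1 shortest path.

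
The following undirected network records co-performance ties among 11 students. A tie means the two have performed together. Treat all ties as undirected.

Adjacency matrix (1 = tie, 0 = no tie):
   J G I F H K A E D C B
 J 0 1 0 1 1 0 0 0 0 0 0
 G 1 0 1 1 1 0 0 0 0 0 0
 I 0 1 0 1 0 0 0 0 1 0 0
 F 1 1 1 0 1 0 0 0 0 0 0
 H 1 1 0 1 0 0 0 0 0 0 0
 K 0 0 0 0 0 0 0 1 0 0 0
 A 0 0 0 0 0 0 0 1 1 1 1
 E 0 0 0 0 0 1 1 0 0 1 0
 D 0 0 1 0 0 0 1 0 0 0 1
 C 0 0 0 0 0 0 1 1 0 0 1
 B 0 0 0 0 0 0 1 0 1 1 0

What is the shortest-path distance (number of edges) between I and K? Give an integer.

4

One shortest route is I – D – A – E – K, which uses 4 edges, and at distance 3 from I we only reach {C, E}, which does not include K. So d(I,K) = 4.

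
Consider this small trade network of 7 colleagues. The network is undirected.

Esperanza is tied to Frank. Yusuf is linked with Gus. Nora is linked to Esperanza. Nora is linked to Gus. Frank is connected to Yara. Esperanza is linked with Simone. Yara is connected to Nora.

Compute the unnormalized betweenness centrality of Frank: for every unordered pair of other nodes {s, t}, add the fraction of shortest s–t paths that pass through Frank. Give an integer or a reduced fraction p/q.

Pairs whose geodesics pass through Frank — Yara–Simone: 1/2; Yara–Esperanza: 1/2.
All other pairs contribute 0.
Summing the contributions gives betweenness(Frank) = 1.

1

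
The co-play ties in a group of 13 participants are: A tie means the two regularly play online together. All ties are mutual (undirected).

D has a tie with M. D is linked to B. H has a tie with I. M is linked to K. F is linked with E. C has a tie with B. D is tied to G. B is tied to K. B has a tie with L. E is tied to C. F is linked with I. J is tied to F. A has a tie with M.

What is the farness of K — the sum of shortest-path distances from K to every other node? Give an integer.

36

Distances from K: A:2, B:1, C:2, D:2, E:3, F:4, G:3, H:6, I:5, J:5, L:2, M:1.
Sum = 2 + 1 + 2 + 2 + 3 + 4 + 3 + 6 + 5 + 5 + 2 + 1 = 36.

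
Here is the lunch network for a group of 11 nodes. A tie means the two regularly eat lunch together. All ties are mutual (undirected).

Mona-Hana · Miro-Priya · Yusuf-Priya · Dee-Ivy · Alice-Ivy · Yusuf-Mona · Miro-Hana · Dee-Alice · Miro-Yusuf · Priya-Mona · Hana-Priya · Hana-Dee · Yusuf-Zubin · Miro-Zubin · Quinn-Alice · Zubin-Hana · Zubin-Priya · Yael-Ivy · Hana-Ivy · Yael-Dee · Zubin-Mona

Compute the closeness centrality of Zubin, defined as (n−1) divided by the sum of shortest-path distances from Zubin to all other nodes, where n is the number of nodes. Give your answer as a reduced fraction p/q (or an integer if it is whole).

Distances from Zubin: Alice:3, Dee:2, Hana:1, Ivy:2, Miro:1, Mona:1, Priya:1, Quinn:4, Yael:3, Yusuf:1. Sum = 19.
n = 11, so closeness = 10/19.

10/19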